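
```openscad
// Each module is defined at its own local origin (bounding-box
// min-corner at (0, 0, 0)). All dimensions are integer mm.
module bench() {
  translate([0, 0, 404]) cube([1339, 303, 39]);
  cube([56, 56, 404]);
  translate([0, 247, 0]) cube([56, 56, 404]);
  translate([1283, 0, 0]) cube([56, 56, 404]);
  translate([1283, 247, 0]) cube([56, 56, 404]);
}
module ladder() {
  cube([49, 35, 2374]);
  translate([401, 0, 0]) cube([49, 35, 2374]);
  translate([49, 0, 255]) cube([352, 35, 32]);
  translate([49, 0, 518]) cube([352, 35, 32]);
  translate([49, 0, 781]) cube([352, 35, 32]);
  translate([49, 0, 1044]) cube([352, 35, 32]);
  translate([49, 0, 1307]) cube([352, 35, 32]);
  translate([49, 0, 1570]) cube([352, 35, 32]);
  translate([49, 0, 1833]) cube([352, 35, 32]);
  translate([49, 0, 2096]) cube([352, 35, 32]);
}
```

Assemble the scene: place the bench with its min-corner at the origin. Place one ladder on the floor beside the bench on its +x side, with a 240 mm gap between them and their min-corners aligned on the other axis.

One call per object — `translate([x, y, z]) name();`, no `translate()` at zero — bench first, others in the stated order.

bench();
translate([1579, 0, 0]) ladder();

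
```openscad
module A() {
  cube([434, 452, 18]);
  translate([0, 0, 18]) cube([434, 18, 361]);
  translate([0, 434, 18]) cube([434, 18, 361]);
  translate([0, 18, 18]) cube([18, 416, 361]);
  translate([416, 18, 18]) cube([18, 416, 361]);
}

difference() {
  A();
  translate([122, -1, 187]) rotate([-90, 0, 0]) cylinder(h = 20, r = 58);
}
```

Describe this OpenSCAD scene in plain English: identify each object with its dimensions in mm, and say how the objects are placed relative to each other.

A is an open-topped rectangular box: outside dimensions 434×452×379 mm, with a uniform wall and base thickness of 18 mm. The base is a full 434×452 slab on the floor; four walls sit on top of the base. The front and back walls (the −y and +y sides) span the full width; the two side walls fit between them.

The open box has a circular hole of radius 58 mm through its front wall, centred at (x = 122, z = 187).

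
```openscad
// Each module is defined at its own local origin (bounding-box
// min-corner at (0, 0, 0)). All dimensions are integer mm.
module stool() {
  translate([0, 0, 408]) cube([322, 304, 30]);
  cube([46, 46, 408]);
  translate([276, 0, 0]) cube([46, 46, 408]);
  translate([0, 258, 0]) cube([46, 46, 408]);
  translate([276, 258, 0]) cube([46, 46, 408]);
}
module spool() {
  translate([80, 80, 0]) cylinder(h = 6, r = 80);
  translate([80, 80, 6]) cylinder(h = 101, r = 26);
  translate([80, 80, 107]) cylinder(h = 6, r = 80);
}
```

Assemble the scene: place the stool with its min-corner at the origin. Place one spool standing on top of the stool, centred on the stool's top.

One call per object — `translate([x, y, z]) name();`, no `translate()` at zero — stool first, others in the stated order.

stool();
translate([81, 72, 438]) spool();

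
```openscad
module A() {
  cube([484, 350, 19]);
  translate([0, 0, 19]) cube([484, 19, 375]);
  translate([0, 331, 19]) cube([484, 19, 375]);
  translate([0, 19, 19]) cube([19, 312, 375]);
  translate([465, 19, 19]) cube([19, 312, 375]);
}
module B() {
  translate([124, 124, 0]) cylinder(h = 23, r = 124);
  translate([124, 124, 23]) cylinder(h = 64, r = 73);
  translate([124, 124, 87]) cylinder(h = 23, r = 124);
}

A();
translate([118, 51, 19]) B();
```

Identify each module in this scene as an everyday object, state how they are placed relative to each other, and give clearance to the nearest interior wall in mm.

Clearances: x = 99, y = 32; minimum 32 mm.

A is an open box. B is a spool. The spool sits inside the open box, centred. The clearance to the nearest interior wall is 32 mm.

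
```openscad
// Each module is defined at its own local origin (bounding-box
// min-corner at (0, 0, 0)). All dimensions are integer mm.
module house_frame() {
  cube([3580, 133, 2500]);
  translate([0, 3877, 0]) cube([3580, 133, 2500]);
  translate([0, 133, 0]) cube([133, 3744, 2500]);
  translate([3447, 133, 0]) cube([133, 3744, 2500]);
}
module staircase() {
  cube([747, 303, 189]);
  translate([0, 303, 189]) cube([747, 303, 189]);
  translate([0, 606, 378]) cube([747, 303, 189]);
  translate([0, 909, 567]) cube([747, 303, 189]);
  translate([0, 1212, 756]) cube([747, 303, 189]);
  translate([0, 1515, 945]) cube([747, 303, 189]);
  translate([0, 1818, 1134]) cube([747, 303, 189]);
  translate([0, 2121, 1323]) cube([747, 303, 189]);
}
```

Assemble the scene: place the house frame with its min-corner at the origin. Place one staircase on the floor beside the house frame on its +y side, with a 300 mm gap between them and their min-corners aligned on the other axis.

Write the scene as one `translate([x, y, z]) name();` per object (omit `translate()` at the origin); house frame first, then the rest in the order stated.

house_frame();
translate([0, 4310, 0]) staircase();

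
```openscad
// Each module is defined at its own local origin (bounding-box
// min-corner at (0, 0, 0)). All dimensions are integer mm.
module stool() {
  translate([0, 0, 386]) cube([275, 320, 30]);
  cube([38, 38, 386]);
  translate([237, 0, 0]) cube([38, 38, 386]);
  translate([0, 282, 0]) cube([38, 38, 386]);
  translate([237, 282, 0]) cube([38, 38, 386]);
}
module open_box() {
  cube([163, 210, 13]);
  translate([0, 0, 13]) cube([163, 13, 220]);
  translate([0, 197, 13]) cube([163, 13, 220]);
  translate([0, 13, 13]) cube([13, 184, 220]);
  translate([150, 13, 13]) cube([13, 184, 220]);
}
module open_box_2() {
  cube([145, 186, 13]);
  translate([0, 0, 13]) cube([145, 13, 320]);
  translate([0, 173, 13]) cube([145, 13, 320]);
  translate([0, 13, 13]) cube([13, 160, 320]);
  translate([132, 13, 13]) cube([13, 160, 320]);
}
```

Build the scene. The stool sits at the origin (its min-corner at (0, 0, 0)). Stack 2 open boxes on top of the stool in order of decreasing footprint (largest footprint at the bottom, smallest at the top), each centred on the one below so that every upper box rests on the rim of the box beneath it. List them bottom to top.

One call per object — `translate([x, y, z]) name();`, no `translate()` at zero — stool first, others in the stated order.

stool();
translate([56, 55, 416]) open_box();
translate([65, 67, 649]) open_box_2();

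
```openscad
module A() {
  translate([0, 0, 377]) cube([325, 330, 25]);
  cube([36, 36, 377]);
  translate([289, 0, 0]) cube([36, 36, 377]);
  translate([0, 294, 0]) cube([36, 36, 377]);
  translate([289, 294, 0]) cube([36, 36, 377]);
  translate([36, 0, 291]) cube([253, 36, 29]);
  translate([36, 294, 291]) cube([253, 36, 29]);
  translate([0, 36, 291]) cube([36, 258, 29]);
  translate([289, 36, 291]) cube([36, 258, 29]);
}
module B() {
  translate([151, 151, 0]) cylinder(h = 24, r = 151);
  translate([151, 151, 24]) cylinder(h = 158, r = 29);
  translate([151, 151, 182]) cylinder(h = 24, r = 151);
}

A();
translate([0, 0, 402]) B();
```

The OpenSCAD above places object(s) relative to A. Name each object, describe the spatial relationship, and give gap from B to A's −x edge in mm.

A is a stool. B is a spool. The spool is on top of the stool. The gap from the spool to the stool's −x edge is 0 mm.

The spool's min-x is at 0; the stool's min-x is 0; gap = 0 mm.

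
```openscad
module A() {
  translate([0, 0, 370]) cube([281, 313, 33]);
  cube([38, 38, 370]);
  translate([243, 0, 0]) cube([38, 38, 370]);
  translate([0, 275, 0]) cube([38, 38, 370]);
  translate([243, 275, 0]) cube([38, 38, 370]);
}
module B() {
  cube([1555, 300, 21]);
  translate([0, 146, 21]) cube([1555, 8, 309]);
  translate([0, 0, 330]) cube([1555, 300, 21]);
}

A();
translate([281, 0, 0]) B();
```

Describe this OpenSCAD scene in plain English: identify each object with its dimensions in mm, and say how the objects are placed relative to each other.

A is a four-legged stool. The seat is a 281×313×33 mm slab whose top surface is at z = 403 mm; four square legs, each 38×38 mm in cross-section, run from the floor (z = 0) to the underside of the seat, each flush with a corner of the seat.

B is an I-beam lying along x, 1555 mm long. Overall section height 351 mm. Two flanges 300 mm wide (y) and 21 mm thick, one on the floor and one at the top; a web 8 mm thick runs between them, centred on the flange width.

The I-beam is against the stool's +x side, with their −y faces flush.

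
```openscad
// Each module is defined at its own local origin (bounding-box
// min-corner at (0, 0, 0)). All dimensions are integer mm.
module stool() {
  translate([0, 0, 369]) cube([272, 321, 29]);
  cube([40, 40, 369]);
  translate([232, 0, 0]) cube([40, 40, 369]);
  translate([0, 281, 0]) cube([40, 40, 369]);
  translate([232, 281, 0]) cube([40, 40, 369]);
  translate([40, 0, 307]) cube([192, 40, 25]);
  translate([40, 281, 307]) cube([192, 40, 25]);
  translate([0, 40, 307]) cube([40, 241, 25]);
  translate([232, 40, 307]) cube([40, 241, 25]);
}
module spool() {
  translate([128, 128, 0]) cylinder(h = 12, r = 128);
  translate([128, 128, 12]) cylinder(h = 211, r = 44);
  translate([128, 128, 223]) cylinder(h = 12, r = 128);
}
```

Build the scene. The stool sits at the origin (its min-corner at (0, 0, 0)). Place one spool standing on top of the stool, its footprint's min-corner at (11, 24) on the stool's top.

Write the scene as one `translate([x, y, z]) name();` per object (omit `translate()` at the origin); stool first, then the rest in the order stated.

stool();
translate([11, 24, 398]) spool();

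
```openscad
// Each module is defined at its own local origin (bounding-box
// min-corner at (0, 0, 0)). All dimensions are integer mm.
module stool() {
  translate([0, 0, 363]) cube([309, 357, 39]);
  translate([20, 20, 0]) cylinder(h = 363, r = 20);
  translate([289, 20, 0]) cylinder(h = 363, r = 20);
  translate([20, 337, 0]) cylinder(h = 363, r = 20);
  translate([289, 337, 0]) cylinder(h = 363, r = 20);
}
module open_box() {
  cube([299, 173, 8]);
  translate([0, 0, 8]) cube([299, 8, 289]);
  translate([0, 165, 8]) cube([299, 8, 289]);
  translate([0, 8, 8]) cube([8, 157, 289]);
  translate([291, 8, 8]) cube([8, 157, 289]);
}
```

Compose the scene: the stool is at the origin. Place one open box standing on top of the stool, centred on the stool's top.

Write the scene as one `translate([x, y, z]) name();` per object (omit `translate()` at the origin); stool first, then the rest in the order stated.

stool();
translate([5, 92, 402]) open_box();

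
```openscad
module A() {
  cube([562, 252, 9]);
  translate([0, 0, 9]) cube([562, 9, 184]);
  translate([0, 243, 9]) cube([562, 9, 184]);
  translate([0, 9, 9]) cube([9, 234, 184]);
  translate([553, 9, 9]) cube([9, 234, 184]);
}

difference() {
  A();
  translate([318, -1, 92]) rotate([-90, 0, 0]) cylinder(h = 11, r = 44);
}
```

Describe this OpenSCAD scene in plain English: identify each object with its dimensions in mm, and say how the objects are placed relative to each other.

A is an open storage box with external size 562×252×193 mm and wall thickness 9 mm (the base is also 9 mm thick). The base covers the whole footprint; the four walls stand on the base, with the y-facing walls full-width and the x-facing walls fitting between their inner faces.

The open box has a circular hole of radius 44 mm through its front wall, centred at (x = 318, z = 92).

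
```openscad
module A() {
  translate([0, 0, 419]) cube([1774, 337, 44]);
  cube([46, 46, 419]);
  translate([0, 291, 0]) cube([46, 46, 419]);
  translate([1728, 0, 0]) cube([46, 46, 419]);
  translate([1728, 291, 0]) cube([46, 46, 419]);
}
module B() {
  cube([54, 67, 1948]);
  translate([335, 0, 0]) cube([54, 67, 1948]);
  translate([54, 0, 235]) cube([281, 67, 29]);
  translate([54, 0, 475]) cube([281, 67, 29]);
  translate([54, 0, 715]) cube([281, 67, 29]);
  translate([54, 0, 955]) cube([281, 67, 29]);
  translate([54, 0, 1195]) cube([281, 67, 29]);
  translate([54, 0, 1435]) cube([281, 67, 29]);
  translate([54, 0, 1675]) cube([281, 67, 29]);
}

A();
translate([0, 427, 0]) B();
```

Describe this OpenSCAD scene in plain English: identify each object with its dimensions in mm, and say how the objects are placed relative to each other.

A is a bench: a 1774×337 mm seat slab, 44 mm thick, top at z = 463 mm, on four 46×46 mm square legs flush with the seat corners and standing on z = 0.

B is a wooden ladder with two side rails of 54×67 mm section and 1948 mm height, set 389 mm apart overall. Between them run 7 rectangular rungs (67 mm deep, 29 mm thick), front faces flush with the rails' −y face. The bottom of the first rung is 235 mm above the floor and each subsequent rung is 240 mm higher than the one below.

The ladder is on the floor beside the bench on its +y side.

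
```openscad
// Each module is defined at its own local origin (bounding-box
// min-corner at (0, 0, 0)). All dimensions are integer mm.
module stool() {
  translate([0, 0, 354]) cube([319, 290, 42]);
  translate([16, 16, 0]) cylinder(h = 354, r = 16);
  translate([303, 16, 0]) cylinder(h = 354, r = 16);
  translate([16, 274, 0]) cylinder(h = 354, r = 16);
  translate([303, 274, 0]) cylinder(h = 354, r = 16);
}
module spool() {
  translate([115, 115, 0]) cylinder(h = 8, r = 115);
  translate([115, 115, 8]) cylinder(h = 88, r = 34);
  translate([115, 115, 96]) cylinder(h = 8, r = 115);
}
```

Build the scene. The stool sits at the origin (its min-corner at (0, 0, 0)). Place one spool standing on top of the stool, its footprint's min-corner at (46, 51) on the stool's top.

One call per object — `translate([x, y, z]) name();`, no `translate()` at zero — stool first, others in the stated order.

stool();
translate([46, 51, 396]) spool();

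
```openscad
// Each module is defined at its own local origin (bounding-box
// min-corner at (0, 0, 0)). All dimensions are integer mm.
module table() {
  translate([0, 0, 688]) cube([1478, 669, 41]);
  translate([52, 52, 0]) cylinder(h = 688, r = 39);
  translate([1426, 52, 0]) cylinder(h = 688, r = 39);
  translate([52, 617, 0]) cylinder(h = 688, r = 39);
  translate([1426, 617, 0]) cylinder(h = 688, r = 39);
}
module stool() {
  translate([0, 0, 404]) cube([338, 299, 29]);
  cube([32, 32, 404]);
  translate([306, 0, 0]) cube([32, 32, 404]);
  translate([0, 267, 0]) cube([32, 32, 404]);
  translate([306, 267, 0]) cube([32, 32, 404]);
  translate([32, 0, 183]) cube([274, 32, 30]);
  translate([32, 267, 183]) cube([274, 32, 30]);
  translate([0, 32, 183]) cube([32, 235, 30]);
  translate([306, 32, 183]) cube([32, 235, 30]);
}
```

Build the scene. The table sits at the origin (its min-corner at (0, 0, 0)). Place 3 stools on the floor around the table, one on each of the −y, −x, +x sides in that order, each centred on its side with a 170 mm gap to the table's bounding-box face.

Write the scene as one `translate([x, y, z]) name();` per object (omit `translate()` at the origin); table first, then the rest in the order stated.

table();
translate([570, -469, 0]) stool();
translate([-508, 185, 0]) stool();
translate([1648, 185, 0]) stool();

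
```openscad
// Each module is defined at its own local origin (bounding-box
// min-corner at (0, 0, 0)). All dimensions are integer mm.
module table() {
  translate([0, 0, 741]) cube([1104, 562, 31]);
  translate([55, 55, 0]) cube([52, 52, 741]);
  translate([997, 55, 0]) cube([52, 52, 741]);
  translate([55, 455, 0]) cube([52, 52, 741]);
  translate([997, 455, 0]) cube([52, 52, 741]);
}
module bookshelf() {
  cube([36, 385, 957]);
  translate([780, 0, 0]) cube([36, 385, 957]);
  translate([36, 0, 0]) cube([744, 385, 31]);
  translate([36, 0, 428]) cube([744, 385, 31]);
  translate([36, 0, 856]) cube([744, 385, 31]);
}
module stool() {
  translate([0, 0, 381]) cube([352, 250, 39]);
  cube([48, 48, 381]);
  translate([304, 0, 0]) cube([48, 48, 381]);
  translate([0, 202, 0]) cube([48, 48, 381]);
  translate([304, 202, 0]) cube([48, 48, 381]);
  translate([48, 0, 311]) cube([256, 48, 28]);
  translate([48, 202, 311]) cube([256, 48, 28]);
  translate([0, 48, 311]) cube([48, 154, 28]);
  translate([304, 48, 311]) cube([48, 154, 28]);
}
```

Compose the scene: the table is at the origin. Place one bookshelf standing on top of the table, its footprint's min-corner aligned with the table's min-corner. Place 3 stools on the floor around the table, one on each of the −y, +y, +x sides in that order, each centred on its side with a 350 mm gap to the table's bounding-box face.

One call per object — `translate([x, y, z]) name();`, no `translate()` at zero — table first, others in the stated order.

table();
translate([0, 0, 772]) bookshelf();
translate([376, -600, 0]) stool();
translate([376, 912, 0]) stool();
translate([1454, 156, 0]) stool();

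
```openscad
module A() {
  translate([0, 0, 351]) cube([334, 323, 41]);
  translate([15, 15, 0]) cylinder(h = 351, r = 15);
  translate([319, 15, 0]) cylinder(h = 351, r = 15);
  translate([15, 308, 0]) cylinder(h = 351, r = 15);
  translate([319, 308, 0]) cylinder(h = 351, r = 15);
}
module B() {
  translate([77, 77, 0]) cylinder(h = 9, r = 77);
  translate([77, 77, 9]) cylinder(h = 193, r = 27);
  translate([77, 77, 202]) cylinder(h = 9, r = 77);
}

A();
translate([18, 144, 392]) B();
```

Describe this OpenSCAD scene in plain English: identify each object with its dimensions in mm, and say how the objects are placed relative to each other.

A is a four-legged stool. The seat is 334×323 mm, 41 mm thick, top at z = 392 mm. It stands on four round legs, each 30 mm in diameter, from z = 0 to the seat underside, each leg's axis is inset half a diameter from the nearest pair of seat edges (so the leg's bounding box is flush with the corner).

B is a spool: two coaxial disc flanges of radius 77 mm and thickness 9 mm, joined by a core cylinder of radius 27 mm and height 193 mm. The lower flange rests on z = 0 and the three cylinders share a vertical axis.

The spool is on top of the stool.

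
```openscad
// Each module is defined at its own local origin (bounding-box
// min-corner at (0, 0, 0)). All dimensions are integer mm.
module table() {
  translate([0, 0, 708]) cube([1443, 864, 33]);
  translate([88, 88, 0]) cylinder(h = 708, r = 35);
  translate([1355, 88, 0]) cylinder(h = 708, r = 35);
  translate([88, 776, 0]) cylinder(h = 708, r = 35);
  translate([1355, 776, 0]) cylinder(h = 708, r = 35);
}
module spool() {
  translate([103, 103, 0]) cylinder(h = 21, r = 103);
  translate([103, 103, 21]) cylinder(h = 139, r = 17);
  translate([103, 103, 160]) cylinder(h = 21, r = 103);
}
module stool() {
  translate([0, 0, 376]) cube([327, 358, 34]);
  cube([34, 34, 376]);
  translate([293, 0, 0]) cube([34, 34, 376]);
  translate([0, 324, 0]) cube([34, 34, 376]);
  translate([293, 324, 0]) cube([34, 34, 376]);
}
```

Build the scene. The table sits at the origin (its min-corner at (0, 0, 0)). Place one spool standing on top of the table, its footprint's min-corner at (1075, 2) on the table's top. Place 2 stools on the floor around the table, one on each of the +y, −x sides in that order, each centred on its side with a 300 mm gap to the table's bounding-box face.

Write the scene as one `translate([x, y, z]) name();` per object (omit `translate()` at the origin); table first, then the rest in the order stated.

table();
translate([1075, 2, 741]) spool();
translate([558, 1164, 0]) stool();
translate([-627, 253, 0]) stool();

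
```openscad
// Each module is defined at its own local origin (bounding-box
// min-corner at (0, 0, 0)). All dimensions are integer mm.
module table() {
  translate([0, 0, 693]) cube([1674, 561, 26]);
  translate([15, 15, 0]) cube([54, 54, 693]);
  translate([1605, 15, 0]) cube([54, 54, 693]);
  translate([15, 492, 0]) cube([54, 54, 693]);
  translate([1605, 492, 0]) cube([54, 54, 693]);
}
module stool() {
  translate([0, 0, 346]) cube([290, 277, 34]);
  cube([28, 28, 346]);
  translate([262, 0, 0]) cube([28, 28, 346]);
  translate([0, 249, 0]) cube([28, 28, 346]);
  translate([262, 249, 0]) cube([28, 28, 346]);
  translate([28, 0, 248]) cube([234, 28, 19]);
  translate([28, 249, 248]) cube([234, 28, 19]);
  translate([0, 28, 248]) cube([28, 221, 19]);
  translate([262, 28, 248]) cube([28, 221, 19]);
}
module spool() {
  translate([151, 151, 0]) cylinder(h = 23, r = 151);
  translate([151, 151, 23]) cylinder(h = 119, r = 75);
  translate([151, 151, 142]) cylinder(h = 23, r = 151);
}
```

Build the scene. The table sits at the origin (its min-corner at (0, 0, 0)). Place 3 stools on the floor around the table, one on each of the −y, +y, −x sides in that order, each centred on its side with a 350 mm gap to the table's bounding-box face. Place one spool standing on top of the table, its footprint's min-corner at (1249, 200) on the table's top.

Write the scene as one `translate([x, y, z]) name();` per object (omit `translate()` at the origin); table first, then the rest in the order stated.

table();
translate([692, -627, 0]) stool();
translate([692, 911, 0]) stool();
translate([-640, 142, 0]) stool();
translate([1249, 200, 719]) spool();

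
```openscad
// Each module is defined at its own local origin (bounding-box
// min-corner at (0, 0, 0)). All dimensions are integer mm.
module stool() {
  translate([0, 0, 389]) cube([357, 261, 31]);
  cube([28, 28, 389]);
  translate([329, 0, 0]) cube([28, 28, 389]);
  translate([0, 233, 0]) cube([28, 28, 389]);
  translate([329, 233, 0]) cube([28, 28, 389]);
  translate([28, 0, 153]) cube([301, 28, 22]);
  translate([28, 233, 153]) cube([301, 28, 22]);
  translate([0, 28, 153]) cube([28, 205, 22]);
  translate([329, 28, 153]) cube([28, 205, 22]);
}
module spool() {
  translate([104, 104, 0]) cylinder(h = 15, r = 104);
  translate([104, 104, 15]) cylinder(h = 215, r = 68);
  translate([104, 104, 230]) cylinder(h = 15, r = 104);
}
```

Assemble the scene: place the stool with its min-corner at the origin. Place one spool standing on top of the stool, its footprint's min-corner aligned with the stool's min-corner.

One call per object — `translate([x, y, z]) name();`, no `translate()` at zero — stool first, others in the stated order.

stool();
translate([0, 0, 420]) spool();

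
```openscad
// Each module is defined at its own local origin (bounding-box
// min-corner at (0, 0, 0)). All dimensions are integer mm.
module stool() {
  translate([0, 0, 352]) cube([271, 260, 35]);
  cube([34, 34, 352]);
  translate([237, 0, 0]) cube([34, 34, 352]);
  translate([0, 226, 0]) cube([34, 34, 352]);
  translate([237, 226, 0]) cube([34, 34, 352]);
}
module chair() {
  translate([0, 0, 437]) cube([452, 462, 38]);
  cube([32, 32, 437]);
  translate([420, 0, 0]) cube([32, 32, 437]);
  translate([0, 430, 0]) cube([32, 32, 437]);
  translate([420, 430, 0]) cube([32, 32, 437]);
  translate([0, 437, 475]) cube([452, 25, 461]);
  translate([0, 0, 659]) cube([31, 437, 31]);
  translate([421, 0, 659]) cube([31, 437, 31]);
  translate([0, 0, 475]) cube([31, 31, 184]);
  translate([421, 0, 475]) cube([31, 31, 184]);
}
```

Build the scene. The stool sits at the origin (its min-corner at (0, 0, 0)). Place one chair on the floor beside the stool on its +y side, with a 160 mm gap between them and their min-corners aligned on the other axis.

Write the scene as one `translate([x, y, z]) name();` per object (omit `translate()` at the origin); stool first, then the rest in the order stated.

stool();
translate([0, 420, 0]) chair();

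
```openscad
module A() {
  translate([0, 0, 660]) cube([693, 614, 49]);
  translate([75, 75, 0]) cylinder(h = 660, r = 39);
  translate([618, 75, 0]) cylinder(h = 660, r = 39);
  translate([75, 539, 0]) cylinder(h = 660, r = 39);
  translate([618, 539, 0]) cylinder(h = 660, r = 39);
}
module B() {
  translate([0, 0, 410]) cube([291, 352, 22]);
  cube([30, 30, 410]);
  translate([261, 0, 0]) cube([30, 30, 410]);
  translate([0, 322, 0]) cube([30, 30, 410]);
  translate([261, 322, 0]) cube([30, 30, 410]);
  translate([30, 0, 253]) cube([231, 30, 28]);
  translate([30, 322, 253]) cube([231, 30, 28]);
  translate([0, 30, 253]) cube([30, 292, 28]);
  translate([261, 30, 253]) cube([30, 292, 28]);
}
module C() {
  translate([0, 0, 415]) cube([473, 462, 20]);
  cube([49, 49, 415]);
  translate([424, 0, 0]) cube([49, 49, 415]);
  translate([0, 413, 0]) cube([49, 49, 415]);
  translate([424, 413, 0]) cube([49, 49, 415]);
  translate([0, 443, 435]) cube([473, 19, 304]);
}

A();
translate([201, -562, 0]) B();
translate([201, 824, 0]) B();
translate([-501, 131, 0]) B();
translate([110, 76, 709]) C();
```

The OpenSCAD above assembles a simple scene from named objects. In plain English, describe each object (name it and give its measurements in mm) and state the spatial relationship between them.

A is a table with a 693×614 mm rectangular top, 49 mm thick, top surface at z = 709 mm, supported by four round legs of 78 mm diameter, each leg's bounding box inset 36 mm from the nearest pair of top edges, running from the floor.

B is a four-legged stool. The seat is a 291×352×22 mm slab whose top surface is at z = 432 mm; four square legs, each 30×30 mm in cross-section, run from the floor (z = 0) to the underside of the seat, each flush with a corner of the seat. Four stretchers, 30 mm wide and 28 mm tall, connect adjacent legs with their undersides at z = 253 mm, each running between the inner faces of the legs it joins and aligned with the legs' outer faces on the other axis.

C is a chair: 473×462 mm seat, 20 mm thick, top at z = 435 mm, on four 49 mm square corner legs flush with the seat edges. A 19 mm thick backrest slab spans the full seat width, extending 304 mm above the seat top, its back face flush with the seat's +y edge.

Three stools sit around the table at the −y, +y, −x sides. The chair is on top of the table, centred.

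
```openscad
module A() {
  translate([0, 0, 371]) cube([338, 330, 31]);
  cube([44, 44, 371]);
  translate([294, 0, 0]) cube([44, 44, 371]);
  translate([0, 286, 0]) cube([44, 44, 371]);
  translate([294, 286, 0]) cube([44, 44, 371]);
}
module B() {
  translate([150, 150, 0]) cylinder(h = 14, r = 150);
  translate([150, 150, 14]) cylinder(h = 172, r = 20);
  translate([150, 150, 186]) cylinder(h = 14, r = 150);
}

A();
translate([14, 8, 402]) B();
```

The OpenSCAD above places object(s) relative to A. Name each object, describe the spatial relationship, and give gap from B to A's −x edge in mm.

The spool's min-x is at 14; the stool's min-x is 0; gap = 14 mm.

A is a stool. B is a spool. The spool is on top of the stool. The gap from the spool to the stool's −x edge is 14 mm.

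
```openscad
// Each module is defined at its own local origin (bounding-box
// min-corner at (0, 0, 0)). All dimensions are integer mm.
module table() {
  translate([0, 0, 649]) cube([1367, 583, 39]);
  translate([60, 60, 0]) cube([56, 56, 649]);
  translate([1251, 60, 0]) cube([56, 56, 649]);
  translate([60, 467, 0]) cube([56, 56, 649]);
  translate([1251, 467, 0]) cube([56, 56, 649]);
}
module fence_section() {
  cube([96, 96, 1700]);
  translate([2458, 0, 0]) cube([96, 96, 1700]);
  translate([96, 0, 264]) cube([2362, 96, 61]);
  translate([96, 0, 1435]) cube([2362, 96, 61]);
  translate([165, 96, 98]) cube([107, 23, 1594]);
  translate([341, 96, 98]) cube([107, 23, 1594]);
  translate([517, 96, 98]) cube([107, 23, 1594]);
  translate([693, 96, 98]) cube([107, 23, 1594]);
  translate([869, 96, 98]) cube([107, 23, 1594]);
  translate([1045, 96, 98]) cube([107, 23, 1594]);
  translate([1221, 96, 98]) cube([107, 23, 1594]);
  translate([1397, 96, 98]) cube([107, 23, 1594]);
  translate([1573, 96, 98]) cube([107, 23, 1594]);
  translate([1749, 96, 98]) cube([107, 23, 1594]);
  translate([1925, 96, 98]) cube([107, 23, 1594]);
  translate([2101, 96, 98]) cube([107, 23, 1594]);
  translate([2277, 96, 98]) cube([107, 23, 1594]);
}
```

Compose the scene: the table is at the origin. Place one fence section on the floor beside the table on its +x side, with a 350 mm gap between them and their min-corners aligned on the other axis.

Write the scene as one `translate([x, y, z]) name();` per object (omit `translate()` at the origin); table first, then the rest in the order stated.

table();
translate([1717, 0, 0]) fence_section();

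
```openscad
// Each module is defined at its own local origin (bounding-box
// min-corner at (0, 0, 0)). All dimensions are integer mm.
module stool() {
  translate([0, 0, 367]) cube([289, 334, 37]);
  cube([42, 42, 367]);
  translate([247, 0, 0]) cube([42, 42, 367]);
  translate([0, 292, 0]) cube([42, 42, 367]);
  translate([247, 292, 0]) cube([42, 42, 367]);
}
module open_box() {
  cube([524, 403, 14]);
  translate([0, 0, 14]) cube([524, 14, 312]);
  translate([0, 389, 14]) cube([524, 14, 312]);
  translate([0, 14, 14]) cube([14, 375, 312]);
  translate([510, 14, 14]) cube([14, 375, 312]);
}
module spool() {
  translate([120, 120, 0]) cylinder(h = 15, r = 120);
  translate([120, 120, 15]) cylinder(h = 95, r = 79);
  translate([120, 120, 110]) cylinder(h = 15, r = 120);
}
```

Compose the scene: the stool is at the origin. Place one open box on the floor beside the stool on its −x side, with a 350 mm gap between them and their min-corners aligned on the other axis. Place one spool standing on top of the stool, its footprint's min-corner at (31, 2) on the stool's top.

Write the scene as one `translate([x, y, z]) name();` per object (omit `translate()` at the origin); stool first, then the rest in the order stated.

stool();
translate([-874, 0, 0]) open_box();
translate([31, 2, 404]) spool();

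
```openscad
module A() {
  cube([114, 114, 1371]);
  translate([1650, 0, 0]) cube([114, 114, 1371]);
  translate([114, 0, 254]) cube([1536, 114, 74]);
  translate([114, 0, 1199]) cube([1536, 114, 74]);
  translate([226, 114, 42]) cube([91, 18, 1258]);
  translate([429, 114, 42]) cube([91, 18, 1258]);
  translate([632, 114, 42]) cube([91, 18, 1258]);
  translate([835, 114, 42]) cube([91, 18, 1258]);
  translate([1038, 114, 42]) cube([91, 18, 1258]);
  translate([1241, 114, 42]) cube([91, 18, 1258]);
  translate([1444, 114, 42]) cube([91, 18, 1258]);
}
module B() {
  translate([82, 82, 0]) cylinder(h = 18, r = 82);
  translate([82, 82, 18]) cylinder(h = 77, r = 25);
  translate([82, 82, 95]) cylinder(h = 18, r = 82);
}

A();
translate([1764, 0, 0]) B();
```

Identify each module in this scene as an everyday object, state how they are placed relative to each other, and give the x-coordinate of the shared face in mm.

A is a fence section. B is a spool. The spool is against the fence section's +x side, with their −y faces flush. The x-coordinate of the shared face is 1764 mm.

The fence section's +x face and the spool's −x face are both at x = 1764 mm.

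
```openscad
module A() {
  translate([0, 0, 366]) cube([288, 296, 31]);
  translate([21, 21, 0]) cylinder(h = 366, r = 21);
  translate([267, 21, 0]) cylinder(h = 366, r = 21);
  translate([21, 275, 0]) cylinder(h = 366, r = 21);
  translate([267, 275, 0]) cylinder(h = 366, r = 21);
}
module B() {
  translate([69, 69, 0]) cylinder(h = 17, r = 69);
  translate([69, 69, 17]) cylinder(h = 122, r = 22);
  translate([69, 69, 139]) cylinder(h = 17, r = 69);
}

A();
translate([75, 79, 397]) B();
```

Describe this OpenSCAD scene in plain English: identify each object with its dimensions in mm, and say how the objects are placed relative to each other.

A is a four-legged stool. The seat is a 288×296×31 mm slab whose top surface is at z = 397 mm; four round legs, each 42 mm in diameter, run from the floor (z = 0) to the underside of the seat, each leg's axis is inset half a diameter from the nearest pair of seat edges (so the leg's bounding box is flush with the corner).

B is a spool: two coaxial disc flanges of radius 69 mm and thickness 17 mm, joined by a core cylinder of radius 22 mm and height 122 mm. The lower flange rests on z = 0 and the three cylinders share a vertical axis.

The spool is on top of the stool, centred.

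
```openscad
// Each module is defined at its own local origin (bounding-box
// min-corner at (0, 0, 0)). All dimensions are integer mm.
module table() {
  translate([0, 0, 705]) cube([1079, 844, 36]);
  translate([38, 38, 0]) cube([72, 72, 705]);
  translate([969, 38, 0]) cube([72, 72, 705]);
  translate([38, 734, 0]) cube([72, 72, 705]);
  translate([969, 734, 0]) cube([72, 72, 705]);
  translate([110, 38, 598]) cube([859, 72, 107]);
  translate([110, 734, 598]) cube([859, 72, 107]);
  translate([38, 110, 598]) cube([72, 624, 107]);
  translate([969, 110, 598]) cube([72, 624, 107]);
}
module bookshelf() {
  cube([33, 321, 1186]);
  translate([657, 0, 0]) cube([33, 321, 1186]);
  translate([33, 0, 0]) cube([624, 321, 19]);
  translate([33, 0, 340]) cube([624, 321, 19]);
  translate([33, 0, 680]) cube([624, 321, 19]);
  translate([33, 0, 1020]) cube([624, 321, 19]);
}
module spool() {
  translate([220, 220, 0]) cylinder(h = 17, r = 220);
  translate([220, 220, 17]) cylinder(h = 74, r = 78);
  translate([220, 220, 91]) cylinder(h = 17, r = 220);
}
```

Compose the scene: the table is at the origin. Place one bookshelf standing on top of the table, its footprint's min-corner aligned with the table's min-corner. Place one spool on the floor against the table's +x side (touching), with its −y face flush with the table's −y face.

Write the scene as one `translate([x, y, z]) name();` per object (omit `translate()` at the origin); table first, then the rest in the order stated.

table();
translate([0, 0, 741]) bookshelf();
translate([1079, 0, 0]) spool();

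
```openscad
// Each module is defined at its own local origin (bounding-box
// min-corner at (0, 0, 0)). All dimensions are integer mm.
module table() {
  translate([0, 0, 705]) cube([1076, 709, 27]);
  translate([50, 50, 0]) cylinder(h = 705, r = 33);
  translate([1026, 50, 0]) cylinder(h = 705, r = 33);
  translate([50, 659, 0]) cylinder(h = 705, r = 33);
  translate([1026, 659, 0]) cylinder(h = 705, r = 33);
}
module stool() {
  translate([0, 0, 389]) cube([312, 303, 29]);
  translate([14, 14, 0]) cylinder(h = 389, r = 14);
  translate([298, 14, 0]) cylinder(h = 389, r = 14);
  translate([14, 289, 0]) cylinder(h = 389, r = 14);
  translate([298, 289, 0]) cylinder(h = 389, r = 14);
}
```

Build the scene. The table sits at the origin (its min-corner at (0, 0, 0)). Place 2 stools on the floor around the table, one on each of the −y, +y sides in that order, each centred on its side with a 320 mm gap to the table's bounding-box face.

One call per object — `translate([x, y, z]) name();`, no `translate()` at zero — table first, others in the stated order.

table();
translate([382, -623, 0]) stool();
translate([382, 1029, 0]) stool();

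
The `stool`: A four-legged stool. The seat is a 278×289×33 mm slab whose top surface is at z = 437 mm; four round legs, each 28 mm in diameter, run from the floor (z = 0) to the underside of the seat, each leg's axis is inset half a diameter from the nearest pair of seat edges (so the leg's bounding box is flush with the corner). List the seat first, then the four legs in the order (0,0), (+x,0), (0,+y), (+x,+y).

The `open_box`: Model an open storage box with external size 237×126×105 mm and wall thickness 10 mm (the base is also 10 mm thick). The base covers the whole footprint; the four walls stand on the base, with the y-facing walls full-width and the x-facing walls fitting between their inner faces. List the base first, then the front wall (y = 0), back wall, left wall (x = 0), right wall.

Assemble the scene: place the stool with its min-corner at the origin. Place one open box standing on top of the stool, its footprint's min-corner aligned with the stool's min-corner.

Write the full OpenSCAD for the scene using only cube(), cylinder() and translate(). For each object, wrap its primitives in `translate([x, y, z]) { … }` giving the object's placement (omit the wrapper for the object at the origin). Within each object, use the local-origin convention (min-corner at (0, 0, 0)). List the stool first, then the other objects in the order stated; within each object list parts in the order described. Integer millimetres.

translate([0, 0, 404]) cube([278, 289, 33]);
translate([14, 14, 0]) cylinder(h = 404, r = 14);
translate([264, 14, 0]) cylinder(h = 404, r = 14);
translate([14, 275, 0]) cylinder(h = 404, r = 14);
translate([264, 275, 0]) cylinder(h = 404, r = 14);
translate([0, 0, 437]) {
  cube([237, 126, 10]);
  translate([0, 0, 10]) cube([237, 10, 95]);
  translate([0, 116, 10]) cube([237, 10, 95]);
  translate([0, 10, 10]) cube([10, 106, 95]);
  translate([227, 10, 10]) cube([10, 106, 95]);
}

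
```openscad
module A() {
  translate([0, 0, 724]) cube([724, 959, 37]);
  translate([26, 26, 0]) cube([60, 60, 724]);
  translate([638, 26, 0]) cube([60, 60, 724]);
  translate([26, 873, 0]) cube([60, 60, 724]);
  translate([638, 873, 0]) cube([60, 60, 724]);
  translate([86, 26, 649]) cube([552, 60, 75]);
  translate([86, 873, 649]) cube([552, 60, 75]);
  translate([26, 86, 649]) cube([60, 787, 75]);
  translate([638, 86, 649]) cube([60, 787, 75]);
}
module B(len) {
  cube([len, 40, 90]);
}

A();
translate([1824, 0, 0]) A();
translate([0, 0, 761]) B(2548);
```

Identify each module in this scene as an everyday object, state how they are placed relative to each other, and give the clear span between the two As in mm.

A is a table. B is a beam. A beam spans the tops of two tables. The clear span between the two tables is 1100 mm.

Second table starts at x = 1824; first ends at x = 724; clear span = 1824 − 724 = 1100 mm.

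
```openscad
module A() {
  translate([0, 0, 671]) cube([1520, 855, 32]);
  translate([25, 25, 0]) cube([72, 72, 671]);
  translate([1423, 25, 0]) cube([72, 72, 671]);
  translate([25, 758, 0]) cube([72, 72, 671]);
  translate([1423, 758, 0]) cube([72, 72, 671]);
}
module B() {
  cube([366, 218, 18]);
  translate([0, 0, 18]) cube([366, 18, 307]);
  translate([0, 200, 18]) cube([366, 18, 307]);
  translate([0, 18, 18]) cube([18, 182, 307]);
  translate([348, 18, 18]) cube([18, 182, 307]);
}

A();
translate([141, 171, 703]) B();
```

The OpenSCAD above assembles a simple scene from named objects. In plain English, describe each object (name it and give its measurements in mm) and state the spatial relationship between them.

A is a table: top 1520 mm (x) × 855 mm (y), 32 mm thick, upper face at z = 703 mm, on four 72×72 mm square legs, each inset 25 mm from the nearest pair of top edges, running from z = 0 to the bottom of the top.

B is an open-topped rectangular box: outside dimensions 366×218×325 mm, with a uniform wall and base thickness of 18 mm. The base is a full 366×218 slab on the floor; four walls sit on top of the base. The front and back walls (the −y and +y sides) span the full width; the two side walls fit between them.

The open box is on top of the table.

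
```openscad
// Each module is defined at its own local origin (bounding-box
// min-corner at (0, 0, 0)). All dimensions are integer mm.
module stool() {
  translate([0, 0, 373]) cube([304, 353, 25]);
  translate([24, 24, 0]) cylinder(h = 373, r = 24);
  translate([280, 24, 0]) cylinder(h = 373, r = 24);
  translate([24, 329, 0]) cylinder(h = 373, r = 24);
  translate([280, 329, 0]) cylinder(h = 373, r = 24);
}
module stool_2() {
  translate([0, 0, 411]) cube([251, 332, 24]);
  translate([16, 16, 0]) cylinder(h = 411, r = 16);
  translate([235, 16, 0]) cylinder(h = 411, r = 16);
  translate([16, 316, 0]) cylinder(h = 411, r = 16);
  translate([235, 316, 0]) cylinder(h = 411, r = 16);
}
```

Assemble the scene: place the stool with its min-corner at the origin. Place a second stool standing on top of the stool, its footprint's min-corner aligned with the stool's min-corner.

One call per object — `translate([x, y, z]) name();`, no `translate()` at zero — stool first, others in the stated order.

stool();
translate([0, 0, 398]) stool_2();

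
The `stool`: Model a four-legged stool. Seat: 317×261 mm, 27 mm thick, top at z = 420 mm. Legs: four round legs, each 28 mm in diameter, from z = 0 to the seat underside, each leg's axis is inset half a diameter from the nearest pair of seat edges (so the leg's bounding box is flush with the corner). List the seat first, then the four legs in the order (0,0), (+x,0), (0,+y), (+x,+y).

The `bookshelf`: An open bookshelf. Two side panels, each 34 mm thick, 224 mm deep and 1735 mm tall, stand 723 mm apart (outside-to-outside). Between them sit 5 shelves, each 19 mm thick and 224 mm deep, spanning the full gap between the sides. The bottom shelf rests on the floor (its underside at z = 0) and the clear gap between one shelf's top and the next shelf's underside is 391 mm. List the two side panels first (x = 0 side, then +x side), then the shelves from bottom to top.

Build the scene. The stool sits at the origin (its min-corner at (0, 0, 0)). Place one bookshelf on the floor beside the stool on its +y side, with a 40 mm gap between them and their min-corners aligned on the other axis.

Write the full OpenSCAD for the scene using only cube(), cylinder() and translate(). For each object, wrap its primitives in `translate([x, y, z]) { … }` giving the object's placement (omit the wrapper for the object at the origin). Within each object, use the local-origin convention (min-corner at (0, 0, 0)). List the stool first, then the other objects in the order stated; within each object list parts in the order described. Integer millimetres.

translate([0, 0, 393]) cube([317, 261, 27]);
translate([14, 14, 0]) cylinder(h = 393, r = 14);
translate([303, 14, 0]) cylinder(h = 393, r = 14);
translate([14, 247, 0]) cylinder(h = 393, r = 14);
translate([303, 247, 0]) cylinder(h = 393, r = 14);
translate([0, 301, 0]) {
  cube([34, 224, 1735]);
  translate([689, 0, 0]) cube([34, 224, 1735]);
  translate([34, 0, 0]) cube([655, 224, 19]);
  translate([34, 0, 410]) cube([655, 224, 19]);
  translate([34, 0, 820]) cube([655, 224, 19]);
  translate([34, 0, 1230]) cube([655, 224, 19]);
  translate([34, 0, 1640]) cube([655, 224, 19]);
}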